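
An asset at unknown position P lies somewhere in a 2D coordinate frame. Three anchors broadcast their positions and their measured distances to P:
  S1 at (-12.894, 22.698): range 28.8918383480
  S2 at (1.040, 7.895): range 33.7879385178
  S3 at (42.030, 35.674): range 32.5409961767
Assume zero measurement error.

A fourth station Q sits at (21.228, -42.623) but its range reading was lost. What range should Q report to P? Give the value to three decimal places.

eq1: (x + 12.894)² + (y − 22.698)² = 28.8918383480²
eq2: (x − 1.040)² + (y − 7.895)² = 33.7879385178²
eq3: (x − 42.030)² + (y − 35.674)² = 32.5409961767²
eq2−eq3, eq2−eq1 (x²,y² cancel):
  81.980·x + 55.558·y = 3058.450908
  -27.868·x + 29.606·y = 924.928281
det = 81.980·29.606 − 55.558·-27.868 = 3975.390224
x = (3058.450908·29.606 − 55.558·924.928281) / 3975.390224 = 9.850940
y = (81.980·924.928281 − 3058.450908·-27.868) / 3975.390224 = 40.513892
|P − Q| = √((9.850940 − 21.228)² + (40.513892 − -42.623)²) = 83.911741

83.912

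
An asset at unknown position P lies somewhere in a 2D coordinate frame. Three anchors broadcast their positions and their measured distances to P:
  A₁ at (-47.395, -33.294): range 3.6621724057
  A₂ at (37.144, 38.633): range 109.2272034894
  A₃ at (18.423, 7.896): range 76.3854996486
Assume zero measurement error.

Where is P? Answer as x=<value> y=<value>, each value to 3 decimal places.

eq1: (x + 47.395)² + (y + 33.294)² = 3.6621724057²
eq2: (x − 37.144)² + (y − 38.633)² = 109.2272034894²
eq3: (x − 18.423)² + (y − 7.896)² = 76.3854996486²
eq3−eq1, eq3−eq2 (x²,y² cancel):
  -131.636·x − 82.380·y = 8774.355766
  37.442·x + 61.474·y = -3625.405746
det = -131.636·61.474 − -82.380·37.442 = -5007.719504
x = (8774.355766·61.474 − -82.380·-3625.405746) / -5007.719504 = -48.072545
y = (-131.636·-3625.405746 − 8774.355766·37.442) / -5007.719504 = -29.695050

x=-48.073 y=-29.695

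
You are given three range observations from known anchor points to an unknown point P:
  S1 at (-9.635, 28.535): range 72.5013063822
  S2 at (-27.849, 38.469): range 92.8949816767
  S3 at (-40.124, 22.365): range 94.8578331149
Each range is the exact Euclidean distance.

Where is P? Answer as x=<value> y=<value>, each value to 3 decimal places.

eq1: (x + 9.635)² + (y − 28.535)² = 72.5013063822²
eq2: (x + 27.849)² + (y − 38.469)² = 92.8949816767²
eq3: (x + 40.124)² + (y − 22.365)² = 94.8578331149²
eq1−eq2, eq1−eq3 (x²,y² cancel):
  -36.428·x + 19.868·y = -2024.686882
  -60.978·x − 12.340·y = -2538.519925
det = -36.428·-12.340 − 19.868·-60.978 = 1661.032424
x = (-2024.686882·-12.340 − 19.868·-2538.519925) / 1661.032424 = 45.405465
y = (-36.428·-2538.519925 − -2024.686882·-60.978) / 1661.032424 = -18.655959

x=45.405 y=-18.656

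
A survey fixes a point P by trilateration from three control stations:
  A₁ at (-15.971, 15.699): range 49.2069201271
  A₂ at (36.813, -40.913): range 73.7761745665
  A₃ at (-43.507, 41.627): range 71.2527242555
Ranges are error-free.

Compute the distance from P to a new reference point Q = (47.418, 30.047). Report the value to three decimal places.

102.363

eq1: (x + 15.971)² + (y − 15.699)² = 49.2069201271²
eq2: (x − 36.813)² + (y + 40.913)² = 73.7761745665²
eq3: (x + 43.507)² + (y − 41.627)² = 71.2527242555²
eq2−eq3, eq2−eq1 (x²,y² cancel):
  -160.640·x + 165.080·y = 962.568860
  -105.568·x + 113.224·y = 494.063849
det = -160.640·113.224 − 165.080·-105.568 = -761.137920
x = (962.568860·113.224 − 165.080·494.063849) / -761.137920 = -36.032676
y = (-160.640·494.063849 − 962.568860·-105.568) / -761.137920 = -29.232616
|P − Q| = √((-36.032676 − 47.418)² + (-29.232616 − 30.047)²) = 102.362534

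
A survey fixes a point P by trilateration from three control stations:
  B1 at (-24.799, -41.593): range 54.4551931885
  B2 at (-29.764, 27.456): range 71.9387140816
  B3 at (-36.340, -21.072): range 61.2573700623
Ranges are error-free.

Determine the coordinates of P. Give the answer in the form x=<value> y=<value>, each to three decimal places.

eq1: (x + 24.799)² + (y + 41.593)² = 54.4551931885²
eq2: (x + 29.764)² + (y − 27.456)² = 71.9387140816²
eq3: (x + 36.340)² + (y + 21.072)² = 61.2573700623²
eq2−eq3, eq2−eq1 (x²,y² cancel):
  -13.152·x − 97.056·y = 1547.610349
  9.930·x − 138.098·y = 2915.050937
det = -13.152·-138.098 − -97.056·9.930 = 2780.030976
x = (1547.610349·-138.098 − -97.056·2915.050937) / 2780.030976 = 24.892273
y = (-13.152·2915.050937 − 1547.610349·9.930) / 2780.030976 = -19.318677

x=24.892 y=-19.319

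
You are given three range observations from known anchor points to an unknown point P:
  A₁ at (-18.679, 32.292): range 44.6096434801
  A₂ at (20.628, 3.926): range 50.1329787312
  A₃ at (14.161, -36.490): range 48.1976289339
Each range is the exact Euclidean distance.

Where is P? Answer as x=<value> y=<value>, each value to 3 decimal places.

eq1: (x + 18.679)² + (y − 32.292)² = 44.6096434801²
eq2: (x − 20.628)² + (y − 3.926)² = 50.1329787312²
eq3: (x − 14.161)² + (y + 36.490)² = 48.1976289339²
eq1−eq3, eq1−eq2 (x²,y² cancel):
  65.680·x − 137.564·y = -192.615427
  78.614·x − 56.732·y = -1474.045710
det = 65.680·-56.732 − -137.564·78.614 = 7088.298536
x = (-192.615427·-56.732 − -137.564·-1474.045710) / 7088.298536 = -27.065475
y = (65.680·-1474.045710 − -192.615427·78.614) / 7088.298536 = -11.522237

x=-27.065 y=-11.522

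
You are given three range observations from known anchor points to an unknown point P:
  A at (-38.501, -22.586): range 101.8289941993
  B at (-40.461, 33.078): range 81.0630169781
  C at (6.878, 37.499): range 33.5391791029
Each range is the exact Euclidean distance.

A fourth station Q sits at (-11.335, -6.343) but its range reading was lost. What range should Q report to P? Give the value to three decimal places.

eq1: (x + 38.501)² + (y + 22.586)² = 101.8289941993²
eq2: (x + 40.461)² + (y − 33.078)² = 81.0630169781²
eq3: (x − 6.878)² + (y − 37.499)² = 33.5391791029²
eq2−eq1, eq2−eq3 (x²,y² cancel):
  3.920·x − 111.328·y = -4536.723546
  94.678·x + 8.842·y = 4168.571467
det = 3.920·8.842 − -111.328·94.678 = 10574.973024
x = (-4536.723546·8.842 − -111.328·4168.571467) / 10574.973024 = 40.091357
y = (3.920·4168.571467 − -4536.723546·94.678) / 10574.973024 = 42.162634
|P − Q| = √((40.091357 − -11.335)² + (42.162634 − -6.343)²) = 70.692762

70.693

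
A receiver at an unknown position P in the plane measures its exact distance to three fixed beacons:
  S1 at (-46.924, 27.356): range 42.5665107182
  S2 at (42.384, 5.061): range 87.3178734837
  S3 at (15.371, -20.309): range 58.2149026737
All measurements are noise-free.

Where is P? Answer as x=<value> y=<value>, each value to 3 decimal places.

eq1: (x + 46.924)² + (y − 27.356)² = 42.5665107182²
eq2: (x − 42.384)² + (y − 5.061)² = 87.3178734837²
eq3: (x − 15.371)² + (y + 20.309)² = 58.2149026737²
eq2−eq3, eq2−eq1 (x²,y² cancel):
  -54.026·x − 50.740·y = 3062.142081
  -178.616·x + 44.590·y = 6940.698530
det = -54.026·44.590 − -50.740·-178.616 = -11471.995180
x = (3062.142081·44.590 − -50.740·6940.698530) / -11471.995180 = -42.600433
y = (-54.026·6940.698530 − 3062.142081·-178.616) / -11471.995180 = -14.990365

x=-42.600 y=-14.990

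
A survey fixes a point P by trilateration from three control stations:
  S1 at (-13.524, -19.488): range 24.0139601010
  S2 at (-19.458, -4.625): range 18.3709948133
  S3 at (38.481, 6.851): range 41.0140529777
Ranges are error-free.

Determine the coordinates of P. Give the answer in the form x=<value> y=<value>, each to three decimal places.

x=-2.207 y=1.692

eq1: (x + 13.524)² + (y + 19.488)² = 24.0139601010²
eq2: (x + 19.458)² + (y + 4.625)² = 18.3709948133²
eq3: (x − 38.481)² + (y − 6.851)² = 41.0140529777²
eq3−eq2, eq3−eq1 (x²,y² cancel):
  -115.878·x − 22.952·y = 216.939918
  -104.010·x − 52.678·y = 140.439420
det = -115.878·-52.678 − -22.952·-104.010 = 3716.983764
x = (216.939918·-52.678 − -22.952·140.439420) / 3716.983764 = -2.207326
y = (-115.878·140.439420 − 216.939918·-104.010) / 3716.983764 = 1.692254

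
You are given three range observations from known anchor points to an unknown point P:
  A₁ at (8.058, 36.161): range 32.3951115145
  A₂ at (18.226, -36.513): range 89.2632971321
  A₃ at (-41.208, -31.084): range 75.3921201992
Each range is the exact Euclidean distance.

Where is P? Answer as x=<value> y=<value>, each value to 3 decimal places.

x=-23.758 y=42.261

eq1: (x − 8.058)² + (y − 36.161)² = 32.3951115145²
eq2: (x − 18.226)² + (y + 36.513)² = 89.2632971321²
eq3: (x + 41.208)² + (y + 31.084)² = 75.3921201992²
eq3−eq2, eq3−eq1 (x²,y² cancel):
  118.868·x − 10.858·y = -3282.892502
  98.532·x + 134.490·y = 3342.763503
det = 118.868·134.490 − -10.858·98.532 = 17056.417776
x = (-3282.892502·134.490 − -10.858·3342.763503) / 17056.417776 = -23.757655
y = (118.868·3342.763503 − -3282.892502·98.532) / 17056.417776 = 42.260783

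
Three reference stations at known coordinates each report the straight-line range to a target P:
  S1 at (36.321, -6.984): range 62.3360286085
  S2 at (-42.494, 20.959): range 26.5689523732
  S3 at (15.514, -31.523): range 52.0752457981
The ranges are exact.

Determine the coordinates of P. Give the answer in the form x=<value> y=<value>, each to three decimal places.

x=-25.566 y=0.481

eq1: (x − 36.321)² + (y + 6.984)² = 62.3360286085²
eq2: (x + 42.494)² + (y − 20.959)² = 26.5689523732²
eq3: (x − 15.514)² + (y + 31.523)² = 52.0752457981²
eq2−eq1, eq2−eq3 (x²,y² cancel):
  157.630·x − 55.886·y = -4056.899652
  116.016·x − 104.964·y = -3016.557987
det = 157.630·-104.964 − -55.886·116.016 = -10061.805144
x = (-4056.899652·-104.964 − -55.886·-3016.557987) / -10061.805144 = -25.566491
y = (157.630·-3016.557987 − -4056.899652·116.016) / -10061.805144 = 0.480507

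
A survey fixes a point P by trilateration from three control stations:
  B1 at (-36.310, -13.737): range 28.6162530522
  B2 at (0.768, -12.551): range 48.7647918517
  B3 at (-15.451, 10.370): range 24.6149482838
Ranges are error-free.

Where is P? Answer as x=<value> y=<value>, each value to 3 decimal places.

x=-39.686 y=14.679

eq1: (x + 36.310)² + (y + 13.737)² = 28.6162530522²
eq2: (x − 0.768)² + (y + 12.551)² = 48.7647918517²
eq3: (x + 15.451)² + (y − 10.370)² = 24.6149482838²
eq2−eq1, eq2−eq3 (x²,y² cancel):
  -74.156·x − 2.372·y = 2908.118830
  -32.438·x + 45.842·y = 1960.262121
det = -74.156·45.842 − -2.372·-32.438 = -3476.402288
x = (2908.118830·45.842 − -2.372·1960.262121) / -3476.402288 = -39.685777
y = (-74.156·1960.262121 − 2908.118830·-32.438) / -3476.402288 = 14.679440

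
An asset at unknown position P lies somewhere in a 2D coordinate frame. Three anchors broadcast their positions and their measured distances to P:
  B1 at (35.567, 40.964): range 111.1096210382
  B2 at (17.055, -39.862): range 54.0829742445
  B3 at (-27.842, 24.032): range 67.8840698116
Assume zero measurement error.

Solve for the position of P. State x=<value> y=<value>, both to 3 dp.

eq1: (x − 35.567)² + (y − 40.964)² = 111.1096210382²
eq2: (x − 17.055)² + (y + 39.862)² = 54.0829742445²
eq3: (x + 27.842)² + (y − 24.032)² = 67.8840698116²
eq1−eq2, eq1−eq3 (x²,y² cancel):
  -37.024·x − 161.652·y = 8357.171068
  -126.818·x − 33.864·y = 6146.754156
det = -37.024·-33.864 − -161.652·-126.818 = -19246.602600
x = (8357.171068·-33.864 − -161.652·6146.754156) / -19246.602600 = -36.922249
y = (-37.024·6146.754156 − 8357.171068·-126.818) / -19246.602600 = -43.242037

x=-36.922 y=-43.242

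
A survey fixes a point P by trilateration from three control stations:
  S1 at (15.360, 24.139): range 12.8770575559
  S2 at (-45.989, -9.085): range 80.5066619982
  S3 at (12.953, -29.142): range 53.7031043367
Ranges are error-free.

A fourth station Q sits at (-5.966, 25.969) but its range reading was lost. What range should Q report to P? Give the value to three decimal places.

34.271

eq1: (x − 15.360)² + (y − 24.139)² = 12.8770575559²
eq2: (x + 45.989)² + (y + 9.085)² = 80.5066619982²
eq3: (x − 12.953)² + (y + 29.142)² = 53.7031043367²
eq2−eq1, eq2−eq3 (x²,y² cancel):
  122.698·x + 66.448·y = 4936.599590
  117.884·x − 40.114·y = 2416.810238
det = 122.698·-40.114 − 66.448·117.884 = -12755.063604
x = (4936.599590·-40.114 − 66.448·2416.810238) / -12755.063604 = 28.115811
y = (122.698·2416.810238 − 4936.599590·117.884) / -12755.063604 = 22.376080
|P − Q| = √((28.115811 − -5.966)² + (22.376080 − 25.969)²) = 34.270672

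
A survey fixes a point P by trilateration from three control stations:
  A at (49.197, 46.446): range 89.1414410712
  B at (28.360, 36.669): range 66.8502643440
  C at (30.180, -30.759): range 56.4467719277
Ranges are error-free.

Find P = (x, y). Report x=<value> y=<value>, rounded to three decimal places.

x=-21.442 y=-7.926

eq1: (x − 49.197)² + (y − 46.446)² = 89.1414410712²
eq2: (x − 28.360)² + (y − 36.669)² = 66.8502643440²
eq3: (x − 30.180)² + (y + 30.759)² = 56.4467719277²
eq1−eq2, eq1−eq3 (x²,y² cancel):
  -41.674·x − 19.554·y = 1048.568109
  -38.034·x − 154.410·y = 2039.331211
det = -41.674·-154.410 − -19.554·-38.034 = 5691.165504
x = (1048.568109·-154.410 − -19.554·2039.331211) / 5691.165504 = -21.442413
y = (-41.674·2039.331211 − 1048.568109·-38.034) / 5691.165504 = -7.925591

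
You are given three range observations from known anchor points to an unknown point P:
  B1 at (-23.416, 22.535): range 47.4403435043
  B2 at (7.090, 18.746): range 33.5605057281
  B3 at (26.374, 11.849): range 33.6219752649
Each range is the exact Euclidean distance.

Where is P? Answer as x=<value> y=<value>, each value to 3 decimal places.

eq1: (x + 23.416)² + (y − 22.535)² = 47.4403435043²
eq2: (x − 7.090)² + (y − 18.746)² = 33.5605057281²
eq3: (x − 26.374)² + (y − 11.849)² = 33.6219752649²
eq1−eq2, eq1−eq3 (x²,y² cancel):
  61.012·x − 7.578·y = 469.823982
  99.580·x − 21.372·y = 900.000367
det = 61.012·-21.372 − -7.578·99.580 = -549.331224
x = (469.823982·-21.372 − -7.578·900.000367) / -549.331224 = 5.863267
y = (61.012·900.000367 − 469.823982·99.580) / -549.331224 = -14.792078

x=5.863 y=-14.792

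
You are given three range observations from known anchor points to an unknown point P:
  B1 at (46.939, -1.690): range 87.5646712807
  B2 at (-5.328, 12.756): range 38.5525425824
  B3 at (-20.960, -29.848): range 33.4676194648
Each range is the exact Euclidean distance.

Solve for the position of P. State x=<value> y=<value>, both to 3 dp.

eq1: (x − 46.939)² + (y + 1.690)² = 87.5646712807²
eq2: (x + 5.328)² + (y − 12.756)² = 38.5525425824²
eq3: (x + 20.960)² + (y + 29.848)² = 33.4676194648²
eq2−eq1, eq2−eq3 (x²,y² cancel):
  104.534·x − 28.892·y = -4166.250416
  -31.264·x − 85.208·y = 1505.338571
det = 104.534·-85.208 − -28.892·-31.264 = -9810.412560
x = (-4166.250416·-85.208 − -28.892·1505.338571) / -9810.412560 = -40.619098
y = (104.534·1505.338571 − -4166.250416·-31.264) / -9810.412560 = -2.762922

x=-40.619 y=-2.763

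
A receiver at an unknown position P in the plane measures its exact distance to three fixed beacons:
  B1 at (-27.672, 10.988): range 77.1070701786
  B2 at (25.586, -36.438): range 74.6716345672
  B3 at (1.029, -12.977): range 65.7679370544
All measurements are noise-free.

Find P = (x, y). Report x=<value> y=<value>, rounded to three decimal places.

x=45.418 y=35.552

eq1: (x + 27.672)² + (y − 10.988)² = 77.1070701786²
eq2: (x − 25.586)² + (y + 36.438)² = 74.6716345672²
eq3: (x − 1.029)² + (y + 12.977)² = 65.7679370544²
eq3−eq2, eq3−eq1 (x²,y² cancel):
  49.114·x − 46.922·y = 562.478405
  -57.402·x + 47.930·y = -903.064369
det = 49.114·47.930 − -46.922·-57.402 = -339.382624
x = (562.478405·47.930 − -46.922·-903.064369) / -339.382624 = 45.417753
y = (49.114·-903.064369 − 562.478405·-57.402) / -339.382624 = 35.551962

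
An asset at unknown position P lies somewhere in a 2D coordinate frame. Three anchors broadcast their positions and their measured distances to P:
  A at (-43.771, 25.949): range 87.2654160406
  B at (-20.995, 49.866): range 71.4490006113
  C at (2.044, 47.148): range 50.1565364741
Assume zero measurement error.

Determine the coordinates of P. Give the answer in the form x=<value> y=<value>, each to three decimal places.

eq1: (x + 43.771)² + (y − 25.949)² = 87.2654160406²
eq2: (x + 20.995)² + (y − 49.866)² = 71.4490006113²
eq3: (x − 2.044)² + (y − 47.148)² = 50.1565364741²
eq2−eq3, eq2−eq1 (x²,y² cancel):
  46.078·x − 5.436·y = 1888.985396
  -45.552·x − 47.834·y = -2848.450087
det = 46.078·-47.834 − -5.436·-45.552 = -2451.715724
x = (1888.985396·-47.834 − -5.436·-2848.450087) / -2451.715724 = 43.170544
y = (46.078·-2848.450087 − 1888.985396·-45.552) / -2451.715724 = 18.437627

x=43.171 y=18.438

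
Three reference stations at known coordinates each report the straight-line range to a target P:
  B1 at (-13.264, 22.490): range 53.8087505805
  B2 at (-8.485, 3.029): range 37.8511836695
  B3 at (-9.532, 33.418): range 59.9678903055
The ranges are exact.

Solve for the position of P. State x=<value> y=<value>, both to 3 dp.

eq1: (x + 13.264)² + (y − 22.490)² = 53.8087505805²
eq2: (x + 8.485)² + (y − 3.029)² = 37.8511836695²
eq3: (x + 9.532)² + (y − 33.418)² = 59.9678903055²
eq2−eq1, eq2−eq3 (x²,y² cancel):
  -9.558·x + 38.922·y = -862.105804
  -2.094·x + 60.778·y = -1036.984081
det = -9.558·60.778 − 38.922·-2.094 = -499.413456
x = (-862.105804·60.778 − 38.922·-1036.984081) / -499.413456 = 24.099415
y = (-9.558·-1036.984081 − -862.105804·-2.094) / -499.413456 = -16.231530

x=24.099 y=-16.232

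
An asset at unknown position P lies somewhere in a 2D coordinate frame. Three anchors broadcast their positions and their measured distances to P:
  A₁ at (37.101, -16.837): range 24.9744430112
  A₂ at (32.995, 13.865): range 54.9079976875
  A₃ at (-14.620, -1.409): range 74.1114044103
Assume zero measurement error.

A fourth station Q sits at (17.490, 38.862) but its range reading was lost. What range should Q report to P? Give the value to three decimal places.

eq1: (x − 37.101)² + (y + 16.837)² = 24.9744430112²
eq2: (x − 32.995)² + (y − 13.865)² = 54.9079976875²
eq3: (x + 14.620)² + (y + 1.409)² = 74.1114044103²
eq1−eq3, eq1−eq2 (x²,y² cancel):
  -103.442·x + 30.856·y = -6313.016549
  -8.212·x + 61.404·y = -2770.225926
det = -103.442·61.404 − 30.856·-8.212 = -6098.363096
x = (-6313.016549·61.404 − 30.856·-2770.225926) / -6098.363096 = 49.548768
y = (-103.442·-2770.225926 − -6313.016549·-8.212) / -6098.363096 = -38.488233
|P − Q| = √((49.548768 − 17.490)² + (-38.488233 − 38.862)²) = 83.730658

83.731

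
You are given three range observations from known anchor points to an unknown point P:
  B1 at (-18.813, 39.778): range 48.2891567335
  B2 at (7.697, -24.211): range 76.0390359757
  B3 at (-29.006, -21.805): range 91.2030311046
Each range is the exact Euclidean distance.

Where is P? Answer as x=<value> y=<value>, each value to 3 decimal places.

eq1: (x + 18.813)² + (y − 39.778)² = 48.2891567335²
eq2: (x − 7.697)² + (y + 24.211)² = 76.0390359757²
eq3: (x + 29.006)² + (y + 21.805)² = 91.2030311046²
eq3−eq2, eq3−eq1 (x²,y² cancel):
  73.406·x − 4.812·y = 1864.668160
  20.386·x + 123.166·y = 6605.562417
det = 73.406·123.166 − -4.812·20.386 = 9139.220828
x = (1864.668160·123.166 − -4.812·6605.562417) / 9139.220828 = 28.607437
y = (73.406·6605.562417 − 1864.668160·20.386) / 9139.220828 = 48.896377

x=28.607 y=48.896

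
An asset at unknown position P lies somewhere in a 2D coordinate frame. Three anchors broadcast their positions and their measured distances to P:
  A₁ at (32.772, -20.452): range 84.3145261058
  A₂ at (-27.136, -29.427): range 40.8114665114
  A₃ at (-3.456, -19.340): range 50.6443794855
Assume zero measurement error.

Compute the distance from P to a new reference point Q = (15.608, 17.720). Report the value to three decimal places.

eq1: (x − 32.772)² + (y + 20.452)² = 84.3145261058²
eq2: (x + 27.136)² + (y + 29.427)² = 40.8114665114²
eq3: (x + 3.456)² + (y + 19.340)² = 50.6443794855²
eq1−eq3, eq1−eq2 (x²,y² cancel):
  -72.456·x + 2.224·y = 3437.777387
  -119.816·x − 17.950·y = 5553.386051
det = -72.456·-17.950 − 2.224·-119.816 = 1567.055984
x = (3437.777387·-17.950 − 2.224·5553.386051) / 1567.055984 = -47.259853
y = (-72.456·5553.386051 − 3437.777387·-119.816) / 1567.055984 = 6.078019
|P − Q| = √((-47.259853 − 15.608)² + (6.078019 − 17.720)²) = 63.936708

63.937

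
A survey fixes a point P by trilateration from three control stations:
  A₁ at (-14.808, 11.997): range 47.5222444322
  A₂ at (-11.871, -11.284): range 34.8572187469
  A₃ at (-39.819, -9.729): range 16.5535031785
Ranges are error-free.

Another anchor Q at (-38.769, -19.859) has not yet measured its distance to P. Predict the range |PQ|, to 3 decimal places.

eq1: (x + 14.808)² + (y − 11.997)² = 47.5222444322²
eq2: (x + 11.871)² + (y + 11.284)² = 34.8572187469²
eq3: (x + 39.819)² + (y + 9.729)² = 16.5535031785²
eq1−eq2, eq1−eq3 (x²,y² cancel):
  5.874·x − 46.562·y = 948.382441
  -50.022·x − 43.452·y = 3301.346577
det = 5.874·-43.452 − -46.562·-50.022 = -2584.361412
x = (948.382441·-43.452 − -46.562·3301.346577) / -2584.361412 = -43.534231
y = (5.874·3301.346577 − 948.382441·-50.022) / -2584.361412 = -25.860197
|P − Q| = √((-43.534231 − -38.769)² + (-25.860197 − -19.859)²) = 7.663015

7.663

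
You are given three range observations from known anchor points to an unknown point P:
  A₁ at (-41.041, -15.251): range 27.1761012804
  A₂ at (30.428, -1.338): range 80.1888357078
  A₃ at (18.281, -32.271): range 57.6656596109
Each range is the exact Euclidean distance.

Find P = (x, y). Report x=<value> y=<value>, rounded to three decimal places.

x=-38.504 y=-42.308

eq1: (x + 41.041)² + (y + 15.251)² = 27.1761012804²
eq2: (x − 30.428)² + (y + 1.338)² = 80.1888357078²
eq3: (x − 18.281)² + (y + 32.271)² = 57.6656596109²
eq3−eq1, eq3−eq2 (x²,y² cancel):
  -118.644·x + 34.040·y = 3128.132098
  24.294·x + 61.866·y = -3552.880048
det = -118.644·61.866 − 34.040·24.294 = -8166.997464
x = (3128.132098·61.866 − 34.040·-3552.880048) / -8166.997464 = -38.504366
y = (-118.644·-3552.880048 − 3128.132098·24.294) / -8166.997464 = -42.308457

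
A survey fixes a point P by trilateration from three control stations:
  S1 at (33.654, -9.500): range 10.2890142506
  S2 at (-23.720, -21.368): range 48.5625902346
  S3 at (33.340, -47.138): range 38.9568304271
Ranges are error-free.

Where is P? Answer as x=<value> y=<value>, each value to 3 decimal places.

eq1: (x − 33.654)² + (y + 9.500)² = 10.2890142506²
eq2: (x + 23.720)² + (y + 21.368)² = 48.5625902346²
eq3: (x − 33.340)² + (y + 47.138)² = 38.9568304271²
eq2−eq3, eq2−eq1 (x²,y² cancel):
  114.120·x − 51.540·y = 3155.007353
  114.748·x + 23.736·y = 2456.073248
det = 114.120·23.736 − -51.540·114.748 = 8622.864240
x = (3155.007353·23.736 − -51.540·2456.073248) / 8622.864240 = 23.365005
y = (114.120·2456.073248 − 3155.007353·114.748) / 8622.864240 = -9.479878

x=23.365 y=-9.480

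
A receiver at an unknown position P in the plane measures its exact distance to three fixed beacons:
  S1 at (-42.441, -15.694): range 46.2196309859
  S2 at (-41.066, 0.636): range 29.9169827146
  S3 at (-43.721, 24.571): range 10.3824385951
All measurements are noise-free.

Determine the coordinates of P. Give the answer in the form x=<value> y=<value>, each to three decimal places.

eq1: (x + 42.441)² + (y + 15.694)² = 46.2196309859²
eq2: (x + 41.066)² + (y − 0.636)² = 29.9169827146²
eq3: (x + 43.721)² + (y − 24.571)² = 10.3824385951²
eq2−eq3, eq2−eq1 (x²,y² cancel):
  -5.310·x + 47.870·y = 1615.669854
  -2.750·x − 32.660·y = -880.509169
det = -5.310·-32.660 − 47.870·-2.750 = 305.067100
x = (1615.669854·-32.660 − 47.870·-880.509169) / 305.067100 = -34.804813
y = (-5.310·-880.509169 − 1615.669854·-2.750) / 305.067100 = 29.890459

x=-34.805 y=29.890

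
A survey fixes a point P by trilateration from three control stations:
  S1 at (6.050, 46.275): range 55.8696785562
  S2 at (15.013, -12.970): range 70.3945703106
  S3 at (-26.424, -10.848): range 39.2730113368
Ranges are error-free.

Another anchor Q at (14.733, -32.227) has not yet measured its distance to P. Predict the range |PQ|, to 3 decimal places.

81.888

eq1: (x − 6.050)² + (y − 46.275)² = 55.8696785562²
eq2: (x − 15.013)² + (y + 12.970)² = 70.3945703106²
eq3: (x + 26.424)² + (y + 10.848)² = 39.2730113368²
eq2−eq1, eq2−eq3 (x²,y² cancel):
  -17.926·x + 118.490·y = 3618.341603
  -82.874·x + 4.244·y = 3835.321921
det = -17.926·4.244 − 118.490·-82.874 = 9743.662316
x = (3618.341603·4.244 − 118.490·3835.321921) / 9743.662316 = -45.064272
y = (-17.926·3835.321921 − 3618.341603·-82.874) / 9743.662316 = 23.719465
|P − Q| = √((-45.064272 − 14.733)² + (23.719465 − -32.227)²) = 81.888465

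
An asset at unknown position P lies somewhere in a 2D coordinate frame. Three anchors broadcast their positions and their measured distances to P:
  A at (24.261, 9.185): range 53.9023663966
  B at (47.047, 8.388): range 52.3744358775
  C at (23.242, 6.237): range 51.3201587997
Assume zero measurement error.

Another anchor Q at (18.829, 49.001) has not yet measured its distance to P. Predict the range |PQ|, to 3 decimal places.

eq1: (x − 24.261)² + (y − 9.185)² = 53.9023663966²
eq2: (x − 47.047)² + (y − 8.388)² = 52.3744358775²
eq3: (x − 23.242)² + (y − 6.237)² = 51.3201587997²
eq3−eq1, eq3−eq2 (x²,y² cancel):
  2.038·x + 5.896·y = -177.836791
  47.610·x + 4.302·y = 1595.365186
det = 2.038·4.302 − 5.896·47.610 = -271.941084
x = (-177.836791·4.302 − 5.896·1595.365186) / -271.941084 = 37.402686
y = (2.038·1595.365186 − -177.836791·47.610) / -271.941084 = -43.090818
|P − Q| = √((37.402686 − 18.829)² + (-43.090818 − 49.001)²) = 93.946181

93.946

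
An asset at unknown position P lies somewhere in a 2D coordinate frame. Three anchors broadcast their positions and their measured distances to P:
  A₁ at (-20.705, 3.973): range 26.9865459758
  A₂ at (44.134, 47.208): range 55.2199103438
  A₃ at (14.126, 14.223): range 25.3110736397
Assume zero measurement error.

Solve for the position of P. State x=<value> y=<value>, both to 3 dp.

x=-7.439 y=27.474

eq1: (x + 20.705)² + (y − 3.973)² = 26.9865459758²
eq2: (x − 44.134)² + (y − 47.208)² = 55.2199103438²
eq3: (x − 14.126)² + (y − 14.223)² = 25.3110736397²
eq3−eq2, eq3−eq1 (x²,y² cancel):
  60.016·x + 65.970·y = 1365.979565
  -69.662·x − 20.500·y = -44.979066
det = 60.016·-20.500 − 65.970·-69.662 = 3365.274140
x = (1365.979565·-20.500 − 65.970·-44.979066) / 3365.274140 = -7.439308
y = (60.016·-44.979066 − 1365.979565·-69.662) / 3365.274140 = 27.473959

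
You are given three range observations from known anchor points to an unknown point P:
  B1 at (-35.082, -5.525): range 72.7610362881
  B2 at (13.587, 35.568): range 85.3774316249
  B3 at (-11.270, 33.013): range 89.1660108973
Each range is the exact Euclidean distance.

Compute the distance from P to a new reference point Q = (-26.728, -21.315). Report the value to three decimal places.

57.097

eq1: (x + 35.082)² + (y + 5.525)² = 72.7610362881²
eq2: (x − 13.587)² + (y − 35.568)² = 85.3774316249²
eq3: (x + 11.270)² + (y − 33.013)² = 89.1660108973²
eq3−eq1, eq3−eq2 (x²,y² cancel):
  -47.624·x − 77.076·y = 2700.810378
  49.714·x + 5.110·y = 894.089792
det = -47.624·5.110 − -77.076·49.714 = 3588.397624
x = (2700.810378·5.110 − -77.076·894.089792) / 3588.397624 = 23.050401
y = (-47.624·894.089792 − 2700.810378·49.714) / 3588.397624 = -49.283340
|P − Q| = √((23.050401 − -26.728)² + (-49.283340 − -21.315)²) = 57.097437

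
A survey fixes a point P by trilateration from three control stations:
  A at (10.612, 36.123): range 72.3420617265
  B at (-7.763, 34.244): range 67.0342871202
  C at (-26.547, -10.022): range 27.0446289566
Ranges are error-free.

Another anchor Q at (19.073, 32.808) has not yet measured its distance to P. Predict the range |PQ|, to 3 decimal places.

eq1: (x − 10.612)² + (y − 36.123)² = 72.3420617265²
eq2: (x + 7.763)² + (y − 34.244)² = 67.0342871202²
eq3: (x + 26.547)² + (y + 10.022)² = 27.0446289566²
eq3−eq1, eq3−eq2 (x²,y² cancel):
  74.318·x + 92.290·y = -3889.659959
  37.568·x + 88.532·y = -3334.451682
det = 74.318·88.532 − 92.290·37.568 = 3112.370456
x = (-3889.659959·88.532 − 92.290·-3334.451682) / 3112.370456 = -11.766861
y = (74.318·-3334.451682 − -3889.659959·37.568) / 3112.370456 = -32.670608
|P − Q| = √((-11.766861 − 19.073)² + (-32.670608 − 32.808)²) = 72.377794

72.378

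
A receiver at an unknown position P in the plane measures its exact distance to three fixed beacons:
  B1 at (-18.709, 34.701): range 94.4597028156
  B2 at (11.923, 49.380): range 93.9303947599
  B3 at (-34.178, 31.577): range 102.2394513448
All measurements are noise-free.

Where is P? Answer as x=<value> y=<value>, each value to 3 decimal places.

eq1: (x + 18.709)² + (y − 34.701)² = 94.4597028156²
eq2: (x − 11.923)² + (y − 49.380)² = 93.9303947599²
eq3: (x + 34.178)² + (y − 31.577)² = 102.2394513448²
eq2−eq1, eq2−eq3 (x²,y² cancel):
  -61.264·x − 29.358·y = -1126.072643
  -92.202·x − 35.606·y = -2045.286068
det = -61.264·-35.606 − -29.358·-92.202 = -525.500332
x = (-1126.072643·-35.606 − -29.358·-2045.286068) / -525.500332 = 37.964897
y = (-61.264·-2045.286068 − -1126.072643·-92.202) / -525.500332 = -40.868206

x=37.965 y=-40.868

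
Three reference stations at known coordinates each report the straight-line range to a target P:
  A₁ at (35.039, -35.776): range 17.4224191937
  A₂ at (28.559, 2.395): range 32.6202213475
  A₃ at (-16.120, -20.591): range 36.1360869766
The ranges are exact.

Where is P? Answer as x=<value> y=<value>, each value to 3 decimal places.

eq1: (x − 35.039)² + (y + 35.776)² = 17.4224191937²
eq2: (x − 28.559)² + (y − 2.395)² = 32.6202213475²
eq3: (x + 16.120)² + (y + 20.591)² = 36.1360869766²
eq2−eq3, eq2−eq1 (x²,y² cancel):
  -89.358·x − 45.972·y = -379.246766
  12.960·x − 76.342·y = 2446.839341
det = -89.358·-76.342 − -45.972·12.960 = 7417.565556
x = (-379.246766·-76.342 − -45.972·2446.839341) / 7417.565556 = 19.068056
y = (-89.358·2446.839341 − -379.246766·12.960) / 7417.565556 = -28.813986

x=19.068 y=-28.814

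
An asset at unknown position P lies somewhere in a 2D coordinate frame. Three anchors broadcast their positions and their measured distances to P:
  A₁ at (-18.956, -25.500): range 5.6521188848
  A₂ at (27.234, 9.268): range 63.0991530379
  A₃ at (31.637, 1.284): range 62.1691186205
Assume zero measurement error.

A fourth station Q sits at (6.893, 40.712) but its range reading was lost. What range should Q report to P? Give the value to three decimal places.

eq1: (x + 18.956)² + (y + 25.500)² = 5.6521188848²
eq2: (x − 27.234)² + (y − 9.268)² = 63.0991530379²
eq3: (x − 31.637)² + (y − 1.284)² = 62.1691186205²
eq2−eq3, eq2−eq1 (x²,y² cancel):
  8.806·x − 15.968·y = 291.465649
  -92.380·x − 69.536·y = 4131.550022
det = 8.806·-69.536 − -15.968·-92.380 = -2087.457856
x = (291.465649·-69.536 − -15.968·4131.550022) / -2087.457856 = -21.895166
y = (8.806·4131.550022 − 291.465649·-92.380) / -2087.457856 = -30.327810
|P − Q| = √((-21.895166 − 6.893)² + (-30.327810 − 40.712)²) = 76.651244

76.651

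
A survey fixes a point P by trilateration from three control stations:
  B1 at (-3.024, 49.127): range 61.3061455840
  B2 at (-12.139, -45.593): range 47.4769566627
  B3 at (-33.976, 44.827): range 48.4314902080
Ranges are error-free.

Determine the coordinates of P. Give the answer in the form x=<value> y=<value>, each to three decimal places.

eq1: (x + 3.024)² + (y − 49.127)² = 61.3061455840²
eq2: (x + 12.139)² + (y + 45.593)² = 47.4769566627²
eq3: (x + 33.976)² + (y − 44.827)² = 48.4314902080²
eq3−eq2, eq3−eq1 (x²,y² cancel):
  43.674·x − 180.840·y = -846.203705
  61.904·x + 8.600·y = -2154.056043
det = 43.674·8.600 − -180.840·61.904 = 11570.315760
x = (-846.203705·8.600 − -180.840·-2154.056043) / 11570.315760 = -34.296112
y = (43.674·-2154.056043 − -846.203705·61.904) / 11570.315760 = -3.603432

x=-34.296 y=-3.603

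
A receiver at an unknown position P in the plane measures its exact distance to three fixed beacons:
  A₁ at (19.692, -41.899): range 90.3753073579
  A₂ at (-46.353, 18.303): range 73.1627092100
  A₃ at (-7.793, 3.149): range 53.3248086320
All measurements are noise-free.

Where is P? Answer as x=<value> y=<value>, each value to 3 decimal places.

eq1: (x − 19.692)² + (y + 41.899)² = 90.3753073579²
eq2: (x + 46.353)² + (y − 18.303)² = 73.1627092100²
eq3: (x + 7.793)² + (y − 3.149)² = 53.3248086320²
eq3−eq1, eq3−eq2 (x²,y² cancel):
  54.970·x − 90.096·y = -3251.506949
  -77.120·x + 30.308·y = -96.293435
det = 54.970·30.308 − -90.096·-77.120 = -5282.172760
x = (-3251.506949·30.308 − -90.096·-96.293435) / -5282.172760 = 20.298906
y = (54.970·-96.293435 − -3251.506949·-77.120) / -5282.172760 = 48.474270

x=20.299 y=48.474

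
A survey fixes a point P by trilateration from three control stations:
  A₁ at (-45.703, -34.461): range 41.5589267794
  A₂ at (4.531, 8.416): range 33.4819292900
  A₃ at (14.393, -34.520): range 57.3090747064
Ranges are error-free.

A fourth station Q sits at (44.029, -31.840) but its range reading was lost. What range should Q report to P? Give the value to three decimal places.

80.705

eq1: (x + 45.703)² + (y + 34.461)² = 41.5589267794²
eq2: (x − 4.531)² + (y − 8.416)² = 33.4819292900²
eq3: (x − 14.393)² + (y + 34.520)² = 57.3090747064²
eq1−eq3, eq1−eq2 (x²,y² cancel):
  120.192·x − 0.118·y = -3434.721530
  100.468·x + 85.754·y = -2578.860907
det = 120.192·85.754 − -0.118·100.468 = 10318.799992
x = (-3434.721530·85.754 − -0.118·-2578.860907) / 10318.799992 = -28.573615
y = (120.192·-2578.860907 − -3434.721530·100.468) / 10318.799992 = 3.403608
|P − Q| = √((-28.573615 − 44.029)² + (3.403608 − -31.840)²) = 80.704719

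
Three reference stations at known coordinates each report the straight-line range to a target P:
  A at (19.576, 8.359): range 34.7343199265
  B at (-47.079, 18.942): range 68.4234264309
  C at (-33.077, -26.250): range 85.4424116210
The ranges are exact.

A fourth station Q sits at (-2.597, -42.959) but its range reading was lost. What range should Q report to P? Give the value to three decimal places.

eq1: (x − 19.576)² + (y − 8.359)² = 34.7343199265²
eq2: (x + 47.079)² + (y − 18.942)² = 68.4234264309²
eq3: (x + 33.077)² + (y + 26.250)² = 85.4424116210²
eq3−eq1, eq3−eq2 (x²,y² cancel):
  105.306·x + 69.218·y = 4763.874951
  -28.004·x + 90.384·y = 3410.721595
det = 105.306·90.384 − 69.218·-28.004 = 11456.358376
x = (4763.874951·90.384 − 69.218·3410.721595) / 11456.358376 = 16.977013
y = (105.306·3410.721595 − 4763.874951·-28.004) / 11456.358376 = 42.995949
|P − Q| = √((16.977013 − -2.597)² + (42.995949 − -42.959)²) = 88.155518

88.156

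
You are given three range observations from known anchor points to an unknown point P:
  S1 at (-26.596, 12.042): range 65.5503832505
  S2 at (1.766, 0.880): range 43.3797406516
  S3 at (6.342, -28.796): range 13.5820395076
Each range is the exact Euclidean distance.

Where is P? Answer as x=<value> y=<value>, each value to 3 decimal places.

eq1: (x + 26.596)² + (y − 12.042)² = 65.5503832505²
eq2: (x − 1.766)² + (y − 0.880)² = 43.3797406516²
eq3: (x − 6.342)² + (y + 28.796)² = 13.5820395076²
eq3−eq2, eq3−eq1 (x²,y² cancel):
  -9.152·x + 59.352·y = -2562.867526
  -65.876·x + 81.676·y = -4129.454547
det = -9.152·81.676 − 59.352·-65.876 = 3162.373600
x = (-2562.867526·81.676 − 59.352·-4129.454547) / 3162.373600 = 11.310055
y = (-9.152·-4129.454547 − -2562.867526·-65.876) / 3162.373600 = -41.436816

x=11.310 y=-41.437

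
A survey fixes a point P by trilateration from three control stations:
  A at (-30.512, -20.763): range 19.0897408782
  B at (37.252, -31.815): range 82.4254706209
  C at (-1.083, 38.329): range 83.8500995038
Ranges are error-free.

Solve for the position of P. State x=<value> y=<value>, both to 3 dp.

x=-45.165 y=-32.999

eq1: (x + 30.512)² + (y + 20.763)² = 19.0897408782²
eq2: (x − 37.252)² + (y + 31.815)² = 82.4254706209²
eq3: (x + 1.083)² + (y − 38.329)² = 83.8500995038²
eq3−eq2, eq3−eq1 (x²,y² cancel):
  76.670·x − 140.288·y = 1166.501579
  -58.858·x − 118.184·y = 6558.220163
det = 76.670·-118.184 − -140.288·-58.858 = -17318.238384
x = (1166.501579·-118.184 − -140.288·6558.220163) / -17318.238384 = -45.164973
y = (76.670·6558.220163 − 1166.501579·-58.858) / -17318.238384 = -32.998546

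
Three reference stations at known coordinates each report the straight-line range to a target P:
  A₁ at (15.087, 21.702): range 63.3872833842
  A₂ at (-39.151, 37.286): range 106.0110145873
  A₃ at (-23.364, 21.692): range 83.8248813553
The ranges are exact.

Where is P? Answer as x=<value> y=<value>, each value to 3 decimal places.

eq1: (x − 15.087)² + (y − 21.702)² = 63.3872833842²
eq2: (x + 39.151)² + (y − 37.286)² = 106.0110145873²
eq3: (x + 23.364)² + (y − 21.692)² = 83.8248813553²
eq2−eq3, eq2−eq1 (x²,y² cancel):
  31.574·x − 31.188·y = 2305.097243
  108.476·x − 31.168·y = 4995.935295
det = 31.574·-31.168 − -31.188·108.476 = 2399.051056
x = (2305.097243·-31.168 − -31.188·4995.935295) / 2399.051056 = 35.000489
y = (31.574·4995.935295 − 2305.097243·108.476) / 2399.051056 = -38.476075

x=35.000 y=-38.476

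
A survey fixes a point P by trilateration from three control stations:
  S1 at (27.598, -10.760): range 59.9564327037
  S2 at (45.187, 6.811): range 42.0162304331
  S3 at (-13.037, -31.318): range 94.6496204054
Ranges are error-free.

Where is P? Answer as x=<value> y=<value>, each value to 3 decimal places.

x=38.227 y=48.247

eq1: (x − 27.598)² + (y + 10.760)² = 59.9564327037²
eq2: (x − 45.187)² + (y − 6.811)² = 42.0162304331²
eq3: (x + 13.037)² + (y + 31.318)² = 94.6496204054²
eq1−eq3, eq1−eq2 (x²,y² cancel):
  -81.270·x − 41.116·y = -5090.423531
  35.178·x + 35.142·y = 3040.237689
det = -81.270·35.142 − -41.116·35.178 = -1409.611692
x = (-5090.423531·35.142 − -41.116·3040.237689) / -1409.611692 = 38.227018
y = (-81.270·3040.237689 − -5090.423531·35.178) / -1409.611692 = 48.246761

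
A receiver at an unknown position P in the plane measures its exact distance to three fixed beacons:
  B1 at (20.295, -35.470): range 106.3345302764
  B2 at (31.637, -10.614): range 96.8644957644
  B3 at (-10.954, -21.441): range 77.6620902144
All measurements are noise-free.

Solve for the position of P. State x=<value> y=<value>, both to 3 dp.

x=-45.329 y=48.199

eq1: (x − 20.295)² + (y + 35.470)² = 106.3345302764²
eq2: (x − 31.637)² + (y + 10.614)² = 96.8644957644²
eq3: (x + 10.954)² + (y + 21.441)² = 77.6620902144²
eq3−eq2, eq3−eq1 (x²,y² cancel):
  85.182·x + 21.654·y = -2817.480115
  62.498·x − 28.058·y = -4185.330745
det = 85.182·-28.058 − 21.654·62.498 = -3743.368248
x = (-2817.480115·-28.058 − 21.654·-4185.330745) / -3743.368248 = -45.328698
y = (85.182·-4185.330745 − -2817.480115·62.498) / -3743.368248 = 48.199365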